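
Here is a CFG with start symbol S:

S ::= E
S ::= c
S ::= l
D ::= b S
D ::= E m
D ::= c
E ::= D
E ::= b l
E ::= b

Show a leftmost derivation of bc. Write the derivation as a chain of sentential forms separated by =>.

S => E => D => bS => bE => bD => bc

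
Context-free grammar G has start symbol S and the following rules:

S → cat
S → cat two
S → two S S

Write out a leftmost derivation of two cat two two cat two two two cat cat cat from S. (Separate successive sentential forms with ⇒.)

S ⇒ two S S ⇒ two cat two S ⇒ two cat two two S S ⇒ two cat two two cat two S ⇒ two cat two two cat two two S S ⇒ two cat two two cat two two two S S S ⇒ two cat two two cat two two two cat S S ⇒ two cat two two cat two two two cat cat S ⇒ two cat two two cat two two two cat cat cat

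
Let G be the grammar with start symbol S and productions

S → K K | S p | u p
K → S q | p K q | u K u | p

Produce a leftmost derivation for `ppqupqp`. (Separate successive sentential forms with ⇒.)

S ⇒ Sp ⇒ KKp ⇒ pKqKp ⇒ ppqKp ⇒ ppqSqp ⇒ ppqupqp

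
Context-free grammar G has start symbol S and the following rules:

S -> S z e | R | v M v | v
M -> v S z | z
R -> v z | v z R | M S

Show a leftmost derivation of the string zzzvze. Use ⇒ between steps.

S⇒Sze⇒Rze⇒MSze⇒zSze⇒zRze⇒zMSze⇒zzSze⇒zzRze⇒zzMSze⇒zzzSze⇒zzzvze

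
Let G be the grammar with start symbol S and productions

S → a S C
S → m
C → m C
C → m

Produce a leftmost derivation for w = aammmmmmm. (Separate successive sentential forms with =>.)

S => aSC   [S → a S C]
aSC => aaSCC   [S → a S C]
aaSCC => aamCC   [S → m]
aamCC => aammCC   [C → m C]
aammCC => aammmCC   [C → m C]
aammmCC => aammmmCC   [C → m C]
aammmmCC => aammmmmCC   [C → m C]
aammmmmCC => aammmmmmC   [C → m]
aammmmmmC => aammmmmmm   [C → m]

S=>aSC=>aaSCC=>aamCC=>aammCC=>aammmCC=>aammmmCC=>aammmmmCC=>aammmmmmC=>aammmmmmm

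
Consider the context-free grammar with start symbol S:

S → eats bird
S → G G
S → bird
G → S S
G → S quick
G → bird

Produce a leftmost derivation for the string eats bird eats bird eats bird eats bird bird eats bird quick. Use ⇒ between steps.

S ⇒ G G   [S → G G]
G G ⇒ S S G   [G → S S]
S S G ⇒ eats bird S G   [S → eats bird]
eats bird S G ⇒ eats bird G G G   [S → G G]
eats bird G G G ⇒ eats bird S S G G   [G → S S]
eats bird S S G G ⇒ eats bird eats bird S G G   [S → eats bird]
eats bird eats bird S G G ⇒ eats bird eats bird eats bird G G   [S → eats bird]
eats bird eats bird eats bird G G ⇒ eats bird eats bird eats bird S S G   [G → S S]
eats bird eats bird eats bird S S G ⇒ eats bird eats bird eats bird eats bird S G   [S → eats bird]
eats bird eats bird eats bird eats bird S G ⇒ eats bird eats bird eats bird eats bird bird G   [S → bird]
eats bird eats bird eats bird eats bird bird G ⇒ eats bird eats bird eats bird eats bird bird S quick   [G → S quick]
eats bird eats bird eats bird eats bird bird S quick ⇒ eats bird eats bird eats bird eats bird bird eats bird quick   [S → eats bird]

S ⇒ G G ⇒ S S G ⇒ eats bird S G ⇒ eats bird G G G ⇒ eats bird S S G G ⇒ eats bird eats bird S G G ⇒ eats bird eats bird eats bird G G ⇒ eats bird eats bird eats bird S S G ⇒ eats bird eats bird eats bird eats bird S G ⇒ eats bird eats bird eats bird eats bird bird G ⇒ eats bird eats bird eats bird eats bird bird S quick ⇒ eats bird eats bird eats bird eats bird bird eats bird quick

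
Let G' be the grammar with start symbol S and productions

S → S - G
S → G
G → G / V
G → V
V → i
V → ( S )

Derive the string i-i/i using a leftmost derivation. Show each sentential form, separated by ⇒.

S ⇒ S-G   [S → S - G]
S-G ⇒ G-G   [S → G]
G-G ⇒ V-G   [G → V]
V-G ⇒ i-G   [V → i]
i-G ⇒ i-G/V   [G → G / V]
i-G/V ⇒ i-V/V   [G → V]
i-V/V ⇒ i-i/V   [V → i]
i-i/V ⇒ i-i/i   [V → i]

S ⇒ S-G ⇒ G-G ⇒ V-G ⇒ i-G ⇒ i-G/V ⇒ i-V/V ⇒ i-i/V ⇒ i-i/i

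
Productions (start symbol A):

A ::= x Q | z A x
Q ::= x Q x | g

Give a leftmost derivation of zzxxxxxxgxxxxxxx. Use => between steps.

A => zAx => zzAxx => zzxQxx => zzxxQxxx => zzxxxQxxxx => zzxxxxQxxxxx => zzxxxxxQxxxxxx => zzxxxxxxQxxxxxxx => zzxxxxxxgxxxxxxx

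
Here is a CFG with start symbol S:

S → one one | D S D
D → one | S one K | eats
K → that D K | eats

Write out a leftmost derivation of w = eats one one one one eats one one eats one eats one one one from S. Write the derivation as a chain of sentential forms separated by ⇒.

S ⇒ D S D   [S → D S D]
D S D ⇒ S one K S D   [D → S one K]
S one K S D ⇒ D S D one K S D   [S → D S D]
D S D one K S D ⇒ S one K S D one K S D   [D → S one K]
S one K S D one K S D ⇒ D S D one K S D one K S D   [S → D S D]
D S D one K S D one K S D ⇒ eats S D one K S D one K S D   [D → eats]
eats S D one K S D one K S D ⇒ eats one one D one K S D one K S D   [S → one one]
eats one one D one K S D one K S D ⇒ eats one one one one K S D one K S D   [D → one]
eats one one one one K S D one K S D ⇒ eats one one one one eats S D one K S D   [K → eats]
eats one one one one eats S D one K S D ⇒ eats one one one one eats one one D one K S D   [S → one one]
eats one one one one eats one one D one K S D ⇒ eats one one one one eats one one eats one K S D   [D → eats]
eats one one one one eats one one eats one K S D ⇒ eats one one one one eats one one eats one eats S D   [K → eats]
eats one one one one eats one one eats one eats S D ⇒ eats one one one one eats one one eats one eats one one D   [S → one one]
eats one one one one eats one one eats one eats one one D ⇒ eats one one one one eats one one eats one eats one one one   [D → one]

S ⇒ D S D ⇒ S one K S D ⇒ D S D one K S D ⇒ S one K S D one K S D ⇒ D S D one K S D one K S D ⇒ eats S D one K S D one K S D ⇒ eats one one D one K S D one K S D ⇒ eats one one one one K S D one K S D ⇒ eats one one one one eats S D one K S D ⇒ eats one one one one eats one one D one K S D ⇒ eats one one one one eats one one eats one K S D ⇒ eats one one one one eats one one eats one eats S D ⇒ eats one one one one eats one one eats one eats one one D ⇒ eats one one one one eats one one eats one eats one one one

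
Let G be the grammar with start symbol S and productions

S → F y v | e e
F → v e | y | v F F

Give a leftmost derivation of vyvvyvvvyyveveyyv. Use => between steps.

S => Fyv   [S → F y v]
Fyv => vFFyv   [F → v F F]
vFFyv => vyFyv   [F → y]
vyFyv => vyvFFyv   [F → v F F]
vyvFFyv => vyvvFFFyv   [F → v F F]
vyvvFFFyv => vyvvyFFyv   [F → y]
vyvvyFFyv => vyvvyvFFFyv   [F → v F F]
vyvvyvFFFyv => vyvvyvvFFFFyv   [F → v F F]
vyvvyvvFFFFyv => vyvvyvvvFFFFFyv   [F → v F F]
vyvvyvvvFFFFFyv => vyvvyvvvyFFFFyv   [F → y]
vyvvyvvvyFFFFyv => vyvvyvvvyyFFFyv   [F → y]
vyvvyvvvyyFFFyv => vyvvyvvvyyveFFyv   [F → v e]
vyvvyvvvyyveFFyv => vyvvyvvvyyveveFyv   [F → v e]
vyvvyvvvyyveveFyv => vyvvyvvvyyveveyyv   [F → y]

S => Fyv => vFFyv => vyFyv => vyvFFyv => vyvvFFFyv => vyvvyFFyv => vyvvyvFFFyv => vyvvyvvFFFFyv => vyvvyvvvFFFFFyv => vyvvyvvvyFFFFyv => vyvvyvvvyyFFFyv => vyvvyvvvyyveFFyv => vyvvyvvvyyveveFyv => vyvvyvvvyyveveyyv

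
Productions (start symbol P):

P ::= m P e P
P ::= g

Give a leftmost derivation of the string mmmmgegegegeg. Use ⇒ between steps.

P ⇒ mPeP   [P ::= m P e P]
mPeP ⇒ mmPePeP   [P ::= m P e P]
mmPePeP ⇒ mmmPePePeP   [P ::= m P e P]
mmmPePePeP ⇒ mmmmPePePePeP   [P ::= m P e P]
mmmmPePePePeP ⇒ mmmmgePePePeP   [P ::= g]
mmmmgePePePeP ⇒ mmmmgegePePeP   [P ::= g]
mmmmgegePePeP ⇒ mmmmgegegePeP   [P ::= g]
mmmmgegegePeP ⇒ mmmmgegegegeP   [P ::= g]
mmmmgegegegeP ⇒ mmmmgegegegeg   [P ::= g]

P⇒mPeP⇒mmPePeP⇒mmmPePePeP⇒mmmmPePePePeP⇒mmmmgePePePeP⇒mmmmgegePePeP⇒mmmmgegegePeP⇒mmmmgegegegeP⇒mmmmgegegegeg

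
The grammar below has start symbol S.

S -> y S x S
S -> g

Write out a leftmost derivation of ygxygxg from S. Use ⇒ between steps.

S ⇒ ySxS ⇒ ygxS ⇒ ygxySxS ⇒ ygxygxS ⇒ ygxygxg

S ⇒ ySxS   [S -> y S x S]
ySxS ⇒ ygxS   [S -> g]
ygxS ⇒ ygxySxS   [S -> y S x S]
ygxySxS ⇒ ygxygxS   [S -> g]
ygxygxS ⇒ ygxygxg   [S -> g]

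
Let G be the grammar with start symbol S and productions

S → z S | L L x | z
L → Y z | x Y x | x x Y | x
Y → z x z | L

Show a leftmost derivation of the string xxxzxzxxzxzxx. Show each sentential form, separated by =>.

S=>LLx=>xxYLx=>xxLLx=>xxxYxLx=>xxxzxzxLx=>xxxzxzxxYxx=>xxxzxzxxzxzxx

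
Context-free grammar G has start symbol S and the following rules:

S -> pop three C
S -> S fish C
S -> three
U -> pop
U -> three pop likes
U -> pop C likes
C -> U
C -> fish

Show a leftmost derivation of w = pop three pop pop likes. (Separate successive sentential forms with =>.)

S => pop three C   [S -> pop three C]
pop three C => pop three U   [C -> U]
pop three U => pop three pop C likes   [U -> pop C likes]
pop three pop C likes => pop three pop U likes   [C -> U]
pop three pop U likes => pop three pop pop likes   [U -> pop]

S => pop three C => pop three U => pop three pop C likes => pop three pop U likes => pop three pop pop likes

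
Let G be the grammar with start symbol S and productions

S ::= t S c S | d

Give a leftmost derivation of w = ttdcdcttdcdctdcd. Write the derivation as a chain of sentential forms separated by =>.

S => tScS => ttScScS => ttdcScS => ttdcdcS => ttdcdctScS => ttdcdcttScScS => ttdcdcttdcScS => ttdcdcttdcdcS => ttdcdcttdcdctScS => ttdcdcttdcdctdcS => ttdcdcttdcdctdcd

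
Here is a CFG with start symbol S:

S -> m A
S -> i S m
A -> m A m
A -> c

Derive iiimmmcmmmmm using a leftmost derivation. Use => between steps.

S=>iSm=>iiSmm=>iiiSmmm=>iiimAmmm=>iiimmAmmmm=>iiimmmAmmmmm=>iiimmmcmmmmm

S => iSm   [S -> i S m]
iSm => iiSmm   [S -> i S m]
iiSmm => iiiSmmm   [S -> i S m]
iiiSmmm => iiimAmmm   [S -> m A]
iiimAmmm => iiimmAmmmm   [A -> m A m]
iiimmAmmmm => iiimmmAmmmmm   [A -> m A m]
iiimmmAmmmmm => iiimmmcmmmmm   [A -> c]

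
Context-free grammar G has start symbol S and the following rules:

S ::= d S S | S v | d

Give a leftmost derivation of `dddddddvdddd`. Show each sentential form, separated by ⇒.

S⇒dSS⇒ddSSS⇒dddSSSS⇒ddddSSSSS⇒ddddSvSSSS⇒dddddSSvSSSS⇒ddddddSvSSSS⇒dddddddvSSSS⇒dddddddvdSSS⇒dddddddvddSS⇒dddddddvdddS⇒dddddddvdddd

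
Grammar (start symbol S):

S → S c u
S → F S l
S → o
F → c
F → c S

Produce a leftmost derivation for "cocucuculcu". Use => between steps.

S => Scu => FSlcu => cSlcu => cSculcu => cScuculcu => cScucuculcu => cocucuculcu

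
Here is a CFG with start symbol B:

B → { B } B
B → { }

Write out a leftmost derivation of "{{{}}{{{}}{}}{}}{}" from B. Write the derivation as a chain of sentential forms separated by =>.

B => {B}B   [B → { B } B]
{B}B => {{B}B}B   [B → { B } B]
{{B}B}B => {{{}}B}B   [B → { }]
{{{}}B}B => {{{}}{B}B}B   [B → { B } B]
{{{}}{B}B}B => {{{}}{{B}B}B}B   [B → { B } B]
{{{}}{{B}B}B}B => {{{}}{{{}}B}B}B   [B → { }]
{{{}}{{{}}B}B}B => {{{}}{{{}}{}}B}B   [B → { }]
{{{}}{{{}}{}}B}B => {{{}}{{{}}{}}{}}B   [B → { }]
{{{}}{{{}}{}}{}}B => {{{}}{{{}}{}}{}}{}   [B → { }]

B => {B}B => {{B}B}B => {{{}}B}B => {{{}}{B}B}B => {{{}}{{B}B}B}B => {{{}}{{{}}B}B}B => {{{}}{{{}}{}}B}B => {{{}}{{{}}{}}{}}B => {{{}}{{{}}{}}{}}{}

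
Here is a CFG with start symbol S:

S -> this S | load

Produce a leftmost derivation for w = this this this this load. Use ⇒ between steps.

S ⇒ this S ⇒ this this S ⇒ this this this S ⇒ this this this this S ⇒ this this this this load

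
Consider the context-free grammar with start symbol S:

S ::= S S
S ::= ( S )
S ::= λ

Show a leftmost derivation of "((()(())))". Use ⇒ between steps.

S ⇒ (S) ⇒ ((S)) ⇒ ((SS)) ⇒ (((S)S)) ⇒ ((()S)) ⇒ ((()SS)) ⇒ ((()SSS)) ⇒ ((()(S)SS)) ⇒ ((()((S))SS)) ⇒ ((()(())SS)) ⇒ ((()(())S)) ⇒ ((()(())))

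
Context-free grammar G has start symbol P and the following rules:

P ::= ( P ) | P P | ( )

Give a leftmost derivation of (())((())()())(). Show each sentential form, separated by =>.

P=>PP=>PPP=>(P)PP=>(())PP=>(())(P)P=>(())(PP)P=>(())((P)P)P=>(())((())P)P=>(())((())PP)P=>(())((())()P)P=>(())((())()())P=>(())((())()())()

P => PP   [P ::= P P]
PP => PPP   [P ::= P P]
PPP => (P)PP   [P ::= ( P )]
(P)PP => (())PP   [P ::= ( )]
(())PP => (())(P)P   [P ::= ( P )]
(())(P)P => (())(PP)P   [P ::= P P]
(())(PP)P => (())((P)P)P   [P ::= ( P )]
(())((P)P)P => (())((())P)P   [P ::= ( )]
(())((())P)P => (())((())PP)P   [P ::= P P]
(())((())PP)P => (())((())()P)P   [P ::= ( )]
(())((())()P)P => (())((())()())P   [P ::= ( )]
(())((())()())P => (())((())()())()   [P ::= ( )]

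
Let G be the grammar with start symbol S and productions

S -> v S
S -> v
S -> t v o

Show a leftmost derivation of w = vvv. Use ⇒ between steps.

S ⇒ vS ⇒ vvS ⇒ vvv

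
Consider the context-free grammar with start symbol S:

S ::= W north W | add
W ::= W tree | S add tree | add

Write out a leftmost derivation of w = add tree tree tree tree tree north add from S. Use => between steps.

S => W north W   [S ::= W north W]
W north W => W tree north W   [W ::= W tree]
W tree north W => W tree tree north W   [W ::= W tree]
W tree tree north W => W tree tree tree north W   [W ::= W tree]
W tree tree tree north W => W tree tree tree tree north W   [W ::= W tree]
W tree tree tree tree north W => W tree tree tree tree tree north W   [W ::= W tree]
W tree tree tree tree tree north W => add tree tree tree tree tree north W   [W ::= add]
add tree tree tree tree tree north W => add tree tree tree tree tree north add   [W ::= add]

S => W north W => W tree north W => W tree tree north W => W tree tree tree north W => W tree tree tree tree north W => W tree tree tree tree tree north W => add tree tree tree tree tree north W => add tree tree tree tree tree north add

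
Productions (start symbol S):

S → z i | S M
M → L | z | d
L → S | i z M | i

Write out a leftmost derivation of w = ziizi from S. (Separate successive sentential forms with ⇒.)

S ⇒ SM   [S → S M]
SM ⇒ SMM   [S → S M]
SMM ⇒ ziMM   [S → z i]
ziMM ⇒ ziLM   [M → L]
ziLM ⇒ ziiM   [L → i]
ziiM ⇒ ziiL   [M → L]
ziiL ⇒ ziiS   [L → S]
ziiS ⇒ ziizi   [S → z i]

S ⇒ SM ⇒ SMM ⇒ ziMM ⇒ ziLM ⇒ ziiM ⇒ ziiL ⇒ ziiS ⇒ ziizi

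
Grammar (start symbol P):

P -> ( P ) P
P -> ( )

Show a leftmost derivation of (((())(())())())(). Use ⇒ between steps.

P ⇒ (P)P   [P -> ( P ) P]
(P)P ⇒ ((P)P)P   [P -> ( P ) P]
((P)P)P ⇒ (((P)P)P)P   [P -> ( P ) P]
(((P)P)P)P ⇒ (((())P)P)P   [P -> ( )]
(((())P)P)P ⇒ (((())(P)P)P)P   [P -> ( P ) P]
(((())(P)P)P)P ⇒ (((())(())P)P)P   [P -> ( )]
(((())(())P)P)P ⇒ (((())(())())P)P   [P -> ( )]
(((())(())())P)P ⇒ (((())(())())())P   [P -> ( )]
(((())(())())())P ⇒ (((())(())())())()   [P -> ( )]

P ⇒ (P)P ⇒ ((P)P)P ⇒ (((P)P)P)P ⇒ (((())P)P)P ⇒ (((())(P)P)P)P ⇒ (((())(())P)P)P ⇒ (((())(())())P)P ⇒ (((())(())())())P ⇒ (((())(())())())()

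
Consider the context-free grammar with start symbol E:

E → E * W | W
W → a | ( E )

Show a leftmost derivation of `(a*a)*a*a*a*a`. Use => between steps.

E => E*W => E*W*W => E*W*W*W => E*W*W*W*W => W*W*W*W*W => (E)*W*W*W*W => (E*W)*W*W*W*W => (W*W)*W*W*W*W => (a*W)*W*W*W*W => (a*a)*W*W*W*W => (a*a)*a*W*W*W => (a*a)*a*a*W*W => (a*a)*a*a*a*W => (a*a)*a*a*a*a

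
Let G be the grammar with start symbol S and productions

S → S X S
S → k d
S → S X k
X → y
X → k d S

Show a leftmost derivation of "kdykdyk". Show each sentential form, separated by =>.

S => SXk   [S → S X k]
SXk => SXSXk   [S → S X S]
SXSXk => kdXSXk   [S → k d]
kdXSXk => kdySXk   [X → y]
kdySXk => kdykdXk   [S → k d]
kdykdXk => kdykdyk   [X → y]

S=>SXk=>SXSXk=>kdXSXk=>kdySXk=>kdykdXk=>kdykdyk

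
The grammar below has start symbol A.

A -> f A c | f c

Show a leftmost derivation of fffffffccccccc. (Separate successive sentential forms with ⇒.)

A⇒fAc⇒ffAcc⇒fffAccc⇒ffffAcccc⇒fffffAccccc⇒ffffffAcccccc⇒fffffffccccccc

A ⇒ fAc   [A -> f A c]
fAc ⇒ ffAcc   [A -> f A c]
ffAcc ⇒ fffAccc   [A -> f A c]
fffAccc ⇒ ffffAcccc   [A -> f A c]
ffffAcccc ⇒ fffffAccccc   [A -> f A c]
fffffAccccc ⇒ ffffffAcccccc   [A -> f A c]
ffffffAcccccc ⇒ fffffffccccccc   [A -> f c]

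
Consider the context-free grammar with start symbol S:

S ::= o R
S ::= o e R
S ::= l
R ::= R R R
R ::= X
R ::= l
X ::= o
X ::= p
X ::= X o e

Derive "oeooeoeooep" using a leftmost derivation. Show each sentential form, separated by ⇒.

S⇒oeR⇒oeRRR⇒oeXRR⇒oeXoeRR⇒oeXoeoeRR⇒oeooeoeRR⇒oeooeoeXR⇒oeooeoeXoeR⇒oeooeoeooeR⇒oeooeoeooeX⇒oeooeoeooep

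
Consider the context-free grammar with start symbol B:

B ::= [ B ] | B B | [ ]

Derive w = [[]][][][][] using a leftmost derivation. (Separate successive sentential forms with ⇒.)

B⇒BB⇒BBB⇒BBBB⇒BBBBB⇒[B]BBBB⇒[[]]BBBB⇒[[]][]BBB⇒[[]][][]BB⇒[[]][][][]B⇒[[]][][][][]

B ⇒ BB   [B ::= B B]
BB ⇒ BBB   [B ::= B B]
BBB ⇒ BBBB   [B ::= B B]
BBBB ⇒ BBBBB   [B ::= B B]
BBBBB ⇒ [B]BBBB   [B ::= [ B ]]
[B]BBBB ⇒ [[]]BBBB   [B ::= [ ]]
[[]]BBBB ⇒ [[]][]BBB   [B ::= [ ]]
[[]][]BBB ⇒ [[]][][]BB   [B ::= [ ]]
[[]][][]BB ⇒ [[]][][][]B   [B ::= [ ]]
[[]][][][]B ⇒ [[]][][][][]   [B ::= [ ]]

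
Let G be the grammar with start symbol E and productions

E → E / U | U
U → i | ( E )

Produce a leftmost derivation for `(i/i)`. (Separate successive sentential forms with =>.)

E => U   [E → U]
U => (E)   [U → ( E )]
(E) => (E/U)   [E → E / U]
(E/U) => (U/U)   [E → U]
(U/U) => (i/U)   [U → i]
(i/U) => (i/i)   [U → i]

E => U => (E) => (E/U) => (U/U) => (i/U) => (i/i)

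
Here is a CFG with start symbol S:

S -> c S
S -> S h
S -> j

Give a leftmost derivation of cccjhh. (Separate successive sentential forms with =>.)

S => Sh => cSh => ccSh => cccSh => cccShh => cccjhh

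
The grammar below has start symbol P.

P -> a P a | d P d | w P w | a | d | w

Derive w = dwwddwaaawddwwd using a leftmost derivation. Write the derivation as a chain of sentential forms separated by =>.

P => dPd   [P -> d P d]
dPd => dwPwd   [P -> w P w]
dwPwd => dwwPwwd   [P -> w P w]
dwwPwwd => dwwdPdwwd   [P -> d P d]
dwwdPdwwd => dwwddPddwwd   [P -> d P d]
dwwddPddwwd => dwwddwPwddwwd   [P -> w P w]
dwwddwPwddwwd => dwwddwaPawddwwd   [P -> a P a]
dwwddwaPawddwwd => dwwddwaaawddwwd   [P -> a]

P => dPd => dwPwd => dwwPwwd => dwwdPdwwd => dwwddPddwwd => dwwddwPwddwwd => dwwddwaPawddwwd => dwwddwaaawddwwd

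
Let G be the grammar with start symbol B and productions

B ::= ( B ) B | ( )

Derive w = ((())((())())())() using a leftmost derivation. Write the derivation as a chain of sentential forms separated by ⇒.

B⇒(B)B⇒((B)B)B⇒((())B)B⇒((())(B)B)B⇒((())((B)B)B)B⇒((())((())B)B)B⇒((())((())())B)B⇒((())((())())())B⇒((())((())())())()

B ⇒ (B)B   [B ::= ( B ) B]
(B)B ⇒ ((B)B)B   [B ::= ( B ) B]
((B)B)B ⇒ ((())B)B   [B ::= ( )]
((())B)B ⇒ ((())(B)B)B   [B ::= ( B ) B]
((())(B)B)B ⇒ ((())((B)B)B)B   [B ::= ( B ) B]
((())((B)B)B)B ⇒ ((())((())B)B)B   [B ::= ( )]
((())((())B)B)B ⇒ ((())((())())B)B   [B ::= ( )]
((())((())())B)B ⇒ ((())((())())())B   [B ::= ( )]
((())((())())())B ⇒ ((())((())())())()   [B ::= ( )]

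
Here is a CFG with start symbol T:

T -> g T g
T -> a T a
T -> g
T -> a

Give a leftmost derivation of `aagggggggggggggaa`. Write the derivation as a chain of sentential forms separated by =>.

T => aTa   [T -> a T a]
aTa => aaTaa   [T -> a T a]
aaTaa => aagTgaa   [T -> g T g]
aagTgaa => aaggTggaa   [T -> g T g]
aaggTggaa => aagggTgggaa   [T -> g T g]
aagggTgggaa => aaggggTggggaa   [T -> g T g]
aaggggTggggaa => aagggggTgggggaa   [T -> g T g]
aagggggTgggggaa => aaggggggTggggggaa   [T -> g T g]
aaggggggTggggggaa => aagggggggggggggaa   [T -> g]

T=>aTa=>aaTaa=>aagTgaa=>aaggTggaa=>aagggTgggaa=>aaggggTggggaa=>aagggggTgggggaa=>aaggggggTggggggaa=>aagggggggggggggaa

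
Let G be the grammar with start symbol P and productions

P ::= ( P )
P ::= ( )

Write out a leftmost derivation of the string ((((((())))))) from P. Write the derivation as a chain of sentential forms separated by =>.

P=>(P)=>((P))=>(((P)))=>((((P))))=>(((((P)))))=>((((((P))))))=>((((((()))))))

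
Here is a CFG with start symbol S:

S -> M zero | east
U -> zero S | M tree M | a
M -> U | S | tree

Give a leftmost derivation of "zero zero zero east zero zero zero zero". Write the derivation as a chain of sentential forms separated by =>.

S => M zero => U zero => zero S zero => zero M zero zero => zero U zero zero => zero zero S zero zero => zero zero M zero zero zero => zero zero U zero zero zero => zero zero zero S zero zero zero => zero zero zero M zero zero zero zero => zero zero zero S zero zero zero zero => zero zero zero east zero zero zero zero

S => M zero   [S -> M zero]
M zero => U zero   [M -> U]
U zero => zero S zero   [U -> zero S]
zero S zero => zero M zero zero   [S -> M zero]
zero M zero zero => zero U zero zero   [M -> U]
zero U zero zero => zero zero S zero zero   [U -> zero S]
zero zero S zero zero => zero zero M zero zero zero   [S -> M zero]
zero zero M zero zero zero => zero zero U zero zero zero   [M -> U]
zero zero U zero zero zero => zero zero zero S zero zero zero   [U -> zero S]
zero zero zero S zero zero zero => zero zero zero M zero zero zero zero   [S -> M zero]
zero zero zero M zero zero zero zero => zero zero zero S zero zero zero zero   [M -> S]
zero zero zero S zero zero zero zero => zero zero zero east zero zero zero zero   [S -> east]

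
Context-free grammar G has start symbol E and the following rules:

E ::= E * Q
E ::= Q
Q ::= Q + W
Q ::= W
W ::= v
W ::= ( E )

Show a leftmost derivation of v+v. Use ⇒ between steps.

E ⇒ Q   [E ::= Q]
Q ⇒ Q+W   [Q ::= Q + W]
Q+W ⇒ W+W   [Q ::= W]
W+W ⇒ v+W   [W ::= v]
v+W ⇒ v+v   [W ::= v]

E ⇒ Q ⇒ Q+W ⇒ W+W ⇒ v+W ⇒ v+v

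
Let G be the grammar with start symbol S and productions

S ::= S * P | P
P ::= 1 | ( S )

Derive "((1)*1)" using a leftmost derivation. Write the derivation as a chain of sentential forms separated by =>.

S => P   [S ::= P]
P => (S)   [P ::= ( S )]
(S) => (S*P)   [S ::= S * P]
(S*P) => (P*P)   [S ::= P]
(P*P) => ((S)*P)   [P ::= ( S )]
((S)*P) => ((P)*P)   [S ::= P]
((P)*P) => ((1)*P)   [P ::= 1]
((1)*P) => ((1)*1)   [P ::= 1]

S=>P=>(S)=>(S*P)=>(P*P)=>((S)*P)=>((P)*P)=>((1)*P)=>((1)*1)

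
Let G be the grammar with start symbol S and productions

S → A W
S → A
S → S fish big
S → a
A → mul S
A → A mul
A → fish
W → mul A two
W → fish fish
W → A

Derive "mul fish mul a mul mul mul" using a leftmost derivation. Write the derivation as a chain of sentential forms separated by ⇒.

S ⇒ A W ⇒ mul S W ⇒ mul A W ⇒ mul fish W ⇒ mul fish A ⇒ mul fish A mul ⇒ mul fish A mul mul ⇒ mul fish A mul mul mul ⇒ mul fish mul S mul mul mul ⇒ mul fish mul a mul mul mul

S ⇒ A W   [S → A W]
A W ⇒ mul S W   [A → mul S]
mul S W ⇒ mul A W   [S → A]
mul A W ⇒ mul fish W   [A → fish]
mul fish W ⇒ mul fish A   [W → A]
mul fish A ⇒ mul fish A mul   [A → A mul]
mul fish A mul ⇒ mul fish A mul mul   [A → A mul]
mul fish A mul mul ⇒ mul fish A mul mul mul   [A → A mul]
mul fish A mul mul mul ⇒ mul fish mul S mul mul mul   [A → mul S]
mul fish mul S mul mul mul ⇒ mul fish mul a mul mul mul   [S → a]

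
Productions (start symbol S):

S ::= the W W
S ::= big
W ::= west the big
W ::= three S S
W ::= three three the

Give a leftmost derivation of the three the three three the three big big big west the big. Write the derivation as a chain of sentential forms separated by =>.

S => the W W   [S ::= the W W]
the W W => the three S S W   [W ::= three S S]
the three S S W => the three the W W S W   [S ::= the W W]
the three the W W S W => the three the three three the W S W   [W ::= three three the]
the three the three three the W S W => the three the three three the three S S S W   [W ::= three S S]
the three the three three the three S S S W => the three the three three the three big S S W   [S ::= big]
the three the three three the three big S S W => the three the three three the three big big S W   [S ::= big]
the three the three three the three big big S W => the three the three three the three big big big W   [S ::= big]
the three the three three the three big big big W => the three the three three the three big big big west the big   [W ::= west the big]

S => the W W => the three S S W => the three the W W S W => the three the three three the W S W => the three the three three the three S S S W => the three the three three the three big S S W => the three the three three the three big big S W => the three the three three the three big big big W => the three the three three the three big big big west the big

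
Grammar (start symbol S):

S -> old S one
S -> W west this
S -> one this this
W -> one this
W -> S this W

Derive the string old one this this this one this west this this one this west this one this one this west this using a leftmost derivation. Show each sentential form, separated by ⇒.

S ⇒ W west this   [S -> W west this]
W west this ⇒ S this W west this   [W -> S this W]
S this W west this ⇒ old S one this W west this   [S -> old S one]
old S one this W west this ⇒ old W west this one this W west this   [S -> W west this]
old W west this one this W west this ⇒ old S this W west this one this W west this   [W -> S this W]
old S this W west this one this W west this ⇒ old W west this this W west this one this W west this   [S -> W west this]
old W west this this W west this one this W west this ⇒ old S this W west this this W west this one this W west this   [W -> S this W]
old S this W west this this W west this one this W west this ⇒ old one this this this W west this this W west this one this W west this   [S -> one this this]
old one this this this W west this this W west this one this W west this ⇒ old one this this this one this west this this W west this one this W west this   [W -> one this]
old one this this this one this west this this W west this one this W west this ⇒ old one this this this one this west this this one this west this one this W west this   [W -> one this]
old one this this this one this west this this one this west this one this W west this ⇒ old one this this this one this west this this one this west this one this one this west this   [W -> one this]

S ⇒ W west this ⇒ S this W west this ⇒ old S one this W west this ⇒ old W west this one this W west this ⇒ old S this W west this one this W west this ⇒ old W west this this W west this one this W west this ⇒ old S this W west this this W west this one this W west this ⇒ old one this this this W west this this W west this one this W west this ⇒ old one this this this one this west this this W west this one this W west this ⇒ old one this this this one this west this this one this west this one this W west this ⇒ old one this this this one this west this this one this west this one this one this west this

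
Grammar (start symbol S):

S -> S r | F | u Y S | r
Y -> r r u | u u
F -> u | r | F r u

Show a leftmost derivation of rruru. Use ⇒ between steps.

S ⇒ F ⇒ Fru ⇒ Fruru ⇒ rruru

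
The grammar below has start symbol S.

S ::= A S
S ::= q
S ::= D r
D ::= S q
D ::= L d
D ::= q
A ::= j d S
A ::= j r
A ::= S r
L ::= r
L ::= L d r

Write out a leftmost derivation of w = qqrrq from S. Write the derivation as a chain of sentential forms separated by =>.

S => AS => SrS => DrrS => SqrrS => qqrrS => qqrrq

S => AS   [S ::= A S]
AS => SrS   [A ::= S r]
SrS => DrrS   [S ::= D r]
DrrS => SqrrS   [D ::= S q]
SqrrS => qqrrS   [S ::= q]
qqrrS => qqrrq   [S ::= q]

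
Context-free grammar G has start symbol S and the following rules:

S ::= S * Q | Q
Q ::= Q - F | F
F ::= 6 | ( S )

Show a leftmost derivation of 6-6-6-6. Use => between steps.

S => Q => Q-F => Q-F-F => Q-F-F-F => F-F-F-F => 6-F-F-F => 6-6-F-F => 6-6-6-F => 6-6-6-6

S => Q   [S ::= Q]
Q => Q-F   [Q ::= Q - F]
Q-F => Q-F-F   [Q ::= Q - F]
Q-F-F => Q-F-F-F   [Q ::= Q - F]
Q-F-F-F => F-F-F-F   [Q ::= F]
F-F-F-F => 6-F-F-F   [F ::= 6]
6-F-F-F => 6-6-F-F   [F ::= 6]
6-6-F-F => 6-6-6-F   [F ::= 6]
6-6-6-F => 6-6-6-6   [F ::= 6]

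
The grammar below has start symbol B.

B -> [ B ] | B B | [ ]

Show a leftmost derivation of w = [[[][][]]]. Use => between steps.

B => [B]   [B -> [ B ]]
[B] => [[B]]   [B -> [ B ]]
[[B]] => [[BB]]   [B -> B B]
[[BB]] => [[[]B]]   [B -> [ ]]
[[[]B]] => [[[]BB]]   [B -> B B]
[[[]BB]] => [[[][]B]]   [B -> [ ]]
[[[][]B]] => [[[][][]]]   [B -> [ ]]

B=>[B]=>[[B]]=>[[BB]]=>[[[]B]]=>[[[]BB]]=>[[[][]B]]=>[[[][][]]]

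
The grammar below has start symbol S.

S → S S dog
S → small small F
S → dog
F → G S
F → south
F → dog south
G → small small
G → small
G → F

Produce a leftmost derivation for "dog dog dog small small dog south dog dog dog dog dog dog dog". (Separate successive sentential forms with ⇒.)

S ⇒ S S dog ⇒ S S dog S dog ⇒ S S dog S dog S dog ⇒ S S dog S dog S dog S dog ⇒ dog S dog S dog S dog S dog ⇒ dog dog dog S dog S dog S dog ⇒ dog dog dog S S dog dog S dog S dog ⇒ dog dog dog small small F S dog dog S dog S dog ⇒ dog dog dog small small dog south S dog dog S dog S dog ⇒ dog dog dog small small dog south dog dog dog S dog S dog ⇒ dog dog dog small small dog south dog dog dog dog dog S dog ⇒ dog dog dog small small dog south dog dog dog dog dog dog dog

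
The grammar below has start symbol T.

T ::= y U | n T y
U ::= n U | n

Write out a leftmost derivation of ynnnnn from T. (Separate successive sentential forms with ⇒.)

T⇒yU⇒ynU⇒ynnU⇒ynnnU⇒ynnnnU⇒ynnnnn

T ⇒ yU   [T ::= y U]
yU ⇒ ynU   [U ::= n U]
ynU ⇒ ynnU   [U ::= n U]
ynnU ⇒ ynnnU   [U ::= n U]
ynnnU ⇒ ynnnnU   [U ::= n U]
ynnnnU ⇒ ynnnnn   [U ::= n]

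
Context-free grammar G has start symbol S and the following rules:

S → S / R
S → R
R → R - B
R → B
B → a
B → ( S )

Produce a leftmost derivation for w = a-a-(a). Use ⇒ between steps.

S⇒R⇒R-B⇒R-B-B⇒B-B-B⇒a-B-B⇒a-a-B⇒a-a-(S)⇒a-a-(R)⇒a-a-(B)⇒a-a-(a)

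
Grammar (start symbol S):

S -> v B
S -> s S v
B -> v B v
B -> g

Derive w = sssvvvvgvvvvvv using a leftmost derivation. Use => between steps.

S => sSv => ssSvv => sssSvvv => sssvBvvv => sssvvBvvvv => sssvvvBvvvvv => sssvvvvBvvvvvv => sssvvvvgvvvvvv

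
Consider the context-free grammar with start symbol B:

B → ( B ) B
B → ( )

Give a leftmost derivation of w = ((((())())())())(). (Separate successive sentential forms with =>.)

B=>(B)B=>((B)B)B=>(((B)B)B)B=>((((B)B)B)B)B=>((((())B)B)B)B=>((((())())B)B)B=>((((())())())B)B=>((((())())())())B=>((((())())())())()

B => (B)B   [B → ( B ) B]
(B)B => ((B)B)B   [B → ( B ) B]
((B)B)B => (((B)B)B)B   [B → ( B ) B]
(((B)B)B)B => ((((B)B)B)B)B   [B → ( B ) B]
((((B)B)B)B)B => ((((())B)B)B)B   [B → ( )]
((((())B)B)B)B => ((((())())B)B)B   [B → ( )]
((((())())B)B)B => ((((())())())B)B   [B → ( )]
((((())())())B)B => ((((())())())())B   [B → ( )]
((((())())())())B => ((((())())())())()   [B → ( )]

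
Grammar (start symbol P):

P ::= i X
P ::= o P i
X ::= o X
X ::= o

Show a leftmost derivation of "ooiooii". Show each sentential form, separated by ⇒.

P⇒oPi⇒ooPii⇒ooiXii⇒ooioXii⇒ooiooii

P ⇒ oPi   [P ::= o P i]
oPi ⇒ ooPii   [P ::= o P i]
ooPii ⇒ ooiXii   [P ::= i X]
ooiXii ⇒ ooioXii   [X ::= o X]
ooioXii ⇒ ooiooii   [X ::= o]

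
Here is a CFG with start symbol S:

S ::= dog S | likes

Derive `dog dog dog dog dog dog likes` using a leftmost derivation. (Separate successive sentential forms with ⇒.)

S ⇒ dog S ⇒ dog dog S ⇒ dog dog dog S ⇒ dog dog dog dog S ⇒ dog dog dog dog dog S ⇒ dog dog dog dog dog dog S ⇒ dog dog dog dog dog dog likes

S ⇒ dog S   [S ::= dog S]
dog S ⇒ dog dog S   [S ::= dog S]
dog dog S ⇒ dog dog dog S   [S ::= dog S]
dog dog dog S ⇒ dog dog dog dog S   [S ::= dog S]
dog dog dog dog S ⇒ dog dog dog dog dog S   [S ::= dog S]
dog dog dog dog dog S ⇒ dog dog dog dog dog dog S   [S ::= dog S]
dog dog dog dog dog dog S ⇒ dog dog dog dog dog dog likes   [S ::= likes]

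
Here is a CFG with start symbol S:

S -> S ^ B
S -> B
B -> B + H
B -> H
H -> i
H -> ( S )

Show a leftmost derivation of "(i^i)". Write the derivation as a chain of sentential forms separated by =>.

S=>B=>H=>(S)=>(S^B)=>(B^B)=>(H^B)=>(i^B)=>(i^H)=>(i^i)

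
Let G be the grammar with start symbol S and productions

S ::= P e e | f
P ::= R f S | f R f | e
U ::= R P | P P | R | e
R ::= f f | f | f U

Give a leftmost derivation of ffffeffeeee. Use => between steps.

S => Pee => RfSee => ffSee => ffPeeee => ffRfSeeee => fffUfSeeee => fffRPfSeeee => ffffPfSeeee => ffffefSeeee => ffffeffeeee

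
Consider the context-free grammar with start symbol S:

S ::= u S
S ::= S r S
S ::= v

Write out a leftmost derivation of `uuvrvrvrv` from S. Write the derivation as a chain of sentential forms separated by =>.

S => SrS => SrSrS => SrSrSrS => uSrSrSrS => uuSrSrSrS => uuvrSrSrS => uuvrvrSrS => uuvrvrvrS => uuvrvrvrv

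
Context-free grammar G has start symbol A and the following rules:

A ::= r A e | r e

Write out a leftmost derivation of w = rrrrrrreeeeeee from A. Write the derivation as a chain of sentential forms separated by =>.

A=>rAe=>rrAee=>rrrAeee=>rrrrAeeee=>rrrrrAeeeee=>rrrrrrAeeeeee=>rrrrrrreeeeeee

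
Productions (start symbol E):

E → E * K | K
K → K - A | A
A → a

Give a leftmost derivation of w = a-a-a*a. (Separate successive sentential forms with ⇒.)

E⇒E*K⇒K*K⇒K-A*K⇒K-A-A*K⇒A-A-A*K⇒a-A-A*K⇒a-a-A*K⇒a-a-a*K⇒a-a-a*A⇒a-a-a*a

E ⇒ E*K   [E → E * K]
E*K ⇒ K*K   [E → K]
K*K ⇒ K-A*K   [K → K - A]
K-A*K ⇒ K-A-A*K   [K → K - A]
K-A-A*K ⇒ A-A-A*K   [K → A]
A-A-A*K ⇒ a-A-A*K   [A → a]
a-A-A*K ⇒ a-a-A*K   [A → a]
a-a-A*K ⇒ a-a-a*K   [A → a]
a-a-a*K ⇒ a-a-a*A   [K → A]
a-a-a*A ⇒ a-a-a*a   [A → a]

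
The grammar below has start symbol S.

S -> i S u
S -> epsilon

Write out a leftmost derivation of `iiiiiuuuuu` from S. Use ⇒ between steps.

S⇒iSu⇒iiSuu⇒iiiSuuu⇒iiiiSuuuu⇒iiiiiSuuuuu⇒iiiiiuuuuu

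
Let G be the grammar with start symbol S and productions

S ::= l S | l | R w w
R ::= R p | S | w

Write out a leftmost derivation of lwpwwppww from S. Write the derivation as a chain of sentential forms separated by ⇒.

S⇒lS⇒lRww⇒lRpww⇒lRppww⇒lSppww⇒lRwwppww⇒lRpwwppww⇒lwpwwppww

S ⇒ lS   [S ::= l S]
lS ⇒ lRww   [S ::= R w w]
lRww ⇒ lRpww   [R ::= R p]
lRpww ⇒ lRppww   [R ::= R p]
lRppww ⇒ lSppww   [R ::= S]
lSppww ⇒ lRwwppww   [S ::= R w w]
lRwwppww ⇒ lRpwwppww   [R ::= R p]
lRpwwppww ⇒ lwpwwppww   [R ::= w]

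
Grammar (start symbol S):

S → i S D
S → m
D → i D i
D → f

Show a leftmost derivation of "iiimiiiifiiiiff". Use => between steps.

S => iSD => iiSDD => iiiSDDD => iiimDDD => iiimiDiDD => iiimiiDiiDD => iiimiiiDiiiDD => iiimiiiiDiiiiDD => iiimiiiifiiiiDD => iiimiiiifiiiifD => iiimiiiifiiiiff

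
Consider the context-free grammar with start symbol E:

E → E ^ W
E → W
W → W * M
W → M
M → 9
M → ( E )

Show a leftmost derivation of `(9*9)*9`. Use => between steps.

E => W   [E → W]
W => W*M   [W → W * M]
W*M => M*M   [W → M]
M*M => (E)*M   [M → ( E )]
(E)*M => (W)*M   [E → W]
(W)*M => (W*M)*M   [W → W * M]
(W*M)*M => (M*M)*M   [W → M]
(M*M)*M => (9*M)*M   [M → 9]
(9*M)*M => (9*9)*M   [M → 9]
(9*9)*M => (9*9)*9   [M → 9]

E => W => W*M => M*M => (E)*M => (W)*M => (W*M)*M => (M*M)*M => (9*M)*M => (9*9)*M => (9*9)*9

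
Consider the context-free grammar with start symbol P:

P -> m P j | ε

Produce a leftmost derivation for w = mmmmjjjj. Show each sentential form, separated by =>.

P=>mPj=>mmPjj=>mmmPjjj=>mmmmPjjjj=>mmmmjjjj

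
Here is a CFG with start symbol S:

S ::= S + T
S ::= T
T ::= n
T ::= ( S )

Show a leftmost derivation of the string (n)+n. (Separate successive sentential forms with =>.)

S=>S+T=>T+T=>(S)+T=>(T)+T=>(n)+T=>(n)+n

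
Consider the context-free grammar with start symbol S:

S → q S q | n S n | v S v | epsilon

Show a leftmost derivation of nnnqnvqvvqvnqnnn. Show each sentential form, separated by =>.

S => nSn   [S → n S n]
nSn => nnSnn   [S → n S n]
nnSnn => nnnSnnn   [S → n S n]
nnnSnnn => nnnqSqnnn   [S → q S q]
nnnqSqnnn => nnnqnSnqnnn   [S → n S n]
nnnqnSnqnnn => nnnqnvSvnqnnn   [S → v S v]
nnnqnvSvnqnnn => nnnqnvqSqvnqnnn   [S → q S q]
nnnqnvqSqvnqnnn => nnnqnvqvSvqvnqnnn   [S → v S v]
nnnqnvqvSvqvnqnnn => nnnqnvqvvqvnqnnn   [S → epsilon]

S=>nSn=>nnSnn=>nnnSnnn=>nnnqSqnnn=>nnnqnSnqnnn=>nnnqnvSvnqnnn=>nnnqnvqSqvnqnnn=>nnnqnvqvSvqvnqnnn=>nnnqnvqvvqvnqnnn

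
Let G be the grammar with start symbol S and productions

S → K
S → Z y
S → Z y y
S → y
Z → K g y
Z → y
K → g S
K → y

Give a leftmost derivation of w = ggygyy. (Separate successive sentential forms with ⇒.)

S ⇒ Zy ⇒ Kgyy ⇒ gSgyy ⇒ gKgyy ⇒ ggSgyy ⇒ ggygyy

S ⇒ Zy   [S → Z y]
Zy ⇒ Kgyy   [Z → K g y]
Kgyy ⇒ gSgyy   [K → g S]
gSgyy ⇒ gKgyy   [S → K]
gKgyy ⇒ ggSgyy   [K → g S]
ggSgyy ⇒ ggygyy   [S → y]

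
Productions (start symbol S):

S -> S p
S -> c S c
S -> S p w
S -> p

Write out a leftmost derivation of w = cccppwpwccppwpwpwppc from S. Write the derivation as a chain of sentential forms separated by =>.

S => cSc   [S -> c S c]
cSc => cSpc   [S -> S p]
cSpc => cSppc   [S -> S p]
cSppc => cSpwppc   [S -> S p w]
cSpwppc => cSpwpwppc   [S -> S p w]
cSpwpwppc => cSpwpwpwppc   [S -> S p w]
cSpwpwpwppc => cSppwpwpwppc   [S -> S p]
cSppwpwpwppc => ccScppwpwpwppc   [S -> c S c]
ccScppwpwpwppc => cccSccppwpwpwppc   [S -> c S c]
cccSccppwpwpwppc => cccSpwccppwpwpwppc   [S -> S p w]
cccSpwccppwpwpwppc => cccSpwpwccppwpwpwppc   [S -> S p w]
cccSpwpwccppwpwpwppc => cccppwpwccppwpwpwppc   [S -> p]

S=>cSc=>cSpc=>cSppc=>cSpwppc=>cSpwpwppc=>cSpwpwpwppc=>cSppwpwpwppc=>ccScppwpwpwppc=>cccSccppwpwpwppc=>cccSpwccppwpwpwppc=>cccSpwpwccppwpwpwppc=>cccppwpwccppwpwpwppc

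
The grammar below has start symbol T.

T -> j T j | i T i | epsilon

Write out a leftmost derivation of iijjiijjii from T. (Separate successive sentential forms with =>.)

T => iTi   [T -> i T i]
iTi => iiTii   [T -> i T i]
iiTii => iijTjii   [T -> j T j]
iijTjii => iijjTjjii   [T -> j T j]
iijjTjjii => iijjiTijjii   [T -> i T i]
iijjiTijjii => iijjiijjii   [T -> epsilon]

T => iTi => iiTii => iijTjii => iijjTjjii => iijjiTijjii => iijjiijjii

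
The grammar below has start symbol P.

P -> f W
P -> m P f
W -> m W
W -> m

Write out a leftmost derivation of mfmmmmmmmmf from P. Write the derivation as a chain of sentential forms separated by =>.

P => mPf => mfWf => mfmWf => mfmmWf => mfmmmWf => mfmmmmWf => mfmmmmmWf => mfmmmmmmWf => mfmmmmmmmWf => mfmmmmmmmmf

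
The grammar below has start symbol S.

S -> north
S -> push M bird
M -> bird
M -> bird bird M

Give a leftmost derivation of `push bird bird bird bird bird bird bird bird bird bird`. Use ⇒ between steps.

S ⇒ push M bird ⇒ push bird bird M bird ⇒ push bird bird bird bird M bird ⇒ push bird bird bird bird bird bird M bird ⇒ push bird bird bird bird bird bird bird bird M bird ⇒ push bird bird bird bird bird bird bird bird bird bird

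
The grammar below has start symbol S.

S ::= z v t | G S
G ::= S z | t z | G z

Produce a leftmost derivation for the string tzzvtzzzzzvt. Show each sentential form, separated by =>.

S => GS => GzS => GzzS => GzzzS => SzzzzS => GSzzzzS => tzSzzzzS => tzzvtzzzzS => tzzvtzzzzzvt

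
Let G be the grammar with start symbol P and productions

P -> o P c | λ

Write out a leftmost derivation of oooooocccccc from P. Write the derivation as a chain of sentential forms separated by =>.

P => oPc => ooPcc => oooPccc => ooooPcccc => oooooPccccc => ooooooPcccccc => oooooocccccc

P => oPc   [P -> o P c]
oPc => ooPcc   [P -> o P c]
ooPcc => oooPccc   [P -> o P c]
oooPccc => ooooPcccc   [P -> o P c]
ooooPcccc => oooooPccccc   [P -> o P c]
oooooPccccc => ooooooPcccccc   [P -> o P c]
ooooooPcccccc => oooooocccccc   [P -> λ]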